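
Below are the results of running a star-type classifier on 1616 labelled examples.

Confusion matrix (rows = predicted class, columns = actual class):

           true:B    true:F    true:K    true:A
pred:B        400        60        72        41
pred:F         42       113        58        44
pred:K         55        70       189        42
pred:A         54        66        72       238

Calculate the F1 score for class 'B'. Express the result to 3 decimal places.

F1 score = 2·TP/(2·TP+FP+FN).
B: TP=400, FP=60+72+41=173, FN=42+55+54=151 → 800/1124 = 0.7117

0.712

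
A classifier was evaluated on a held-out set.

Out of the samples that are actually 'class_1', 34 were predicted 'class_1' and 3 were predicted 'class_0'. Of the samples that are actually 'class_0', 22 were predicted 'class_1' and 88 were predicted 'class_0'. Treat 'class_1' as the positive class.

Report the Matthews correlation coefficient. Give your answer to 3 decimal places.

MCC = (TP·TN − FP·FN) / √((TP+FP)(TP+FN)(TN+FP)(TN+FN))
Numerator = 34·88 − 22·3 = 2926
Denominator = √(56·37·110·91) = √20740720 = 4554.1981
MCC = 2926 / 4554.1981 = 0.642

0.642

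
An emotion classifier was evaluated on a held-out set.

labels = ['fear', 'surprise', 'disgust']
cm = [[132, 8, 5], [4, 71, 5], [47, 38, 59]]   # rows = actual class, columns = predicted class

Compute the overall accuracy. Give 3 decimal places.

Accuracy = trace / total = (132+71+59=262) / 369 = 262/369 = 0.710

0.710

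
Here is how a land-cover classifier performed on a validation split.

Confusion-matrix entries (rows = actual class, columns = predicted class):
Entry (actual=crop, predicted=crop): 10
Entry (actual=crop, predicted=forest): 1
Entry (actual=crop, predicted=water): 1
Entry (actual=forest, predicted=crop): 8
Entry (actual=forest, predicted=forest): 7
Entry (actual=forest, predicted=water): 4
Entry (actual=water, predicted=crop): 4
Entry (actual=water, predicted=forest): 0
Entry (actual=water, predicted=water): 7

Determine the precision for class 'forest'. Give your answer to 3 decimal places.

0.875

Take TP from the diagonal, FP from the rest of the 'forest' prediction marginal, FN from the rest of the 'forest' actual marginal.
precision = TP/(TP+FP).
forest: TP=7, FP=1+0=1 → 7/8 = 0.8750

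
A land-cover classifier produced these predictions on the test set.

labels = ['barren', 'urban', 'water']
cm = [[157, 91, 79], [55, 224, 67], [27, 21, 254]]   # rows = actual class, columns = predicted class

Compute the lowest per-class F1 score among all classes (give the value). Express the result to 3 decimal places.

0.555

Per-class F1 score (2·TP/(2·TP+FP+FN)):
  barren: TP=157, FP=55+27=82, FN=91+79=170 → 314/566 = 0.5548
  urban: TP=224, FP=91+21=112, FN=55+67=122 → 448/682 = 0.6569
  water: TP=254, FP=79+67=146, FN=27+21=48 → 508/702 = 0.7236
Lowest is class 'barren' with F1 score = 0.555.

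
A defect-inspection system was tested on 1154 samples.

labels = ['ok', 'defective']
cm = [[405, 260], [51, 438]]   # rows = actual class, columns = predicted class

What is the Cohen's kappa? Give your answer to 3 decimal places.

0.478

Observed agreement pₒ = trace/N = 843/1154 = 0.7305
Expected agreement pₑ = Σ (rowᵢ·colᵢ)/N² = (665·456 + 489·698)/1154² = 0.4840
κ = (pₒ − pₑ)/(1 − pₑ) = (0.7305 − 0.4840)/(1 − 0.4840) = 0.478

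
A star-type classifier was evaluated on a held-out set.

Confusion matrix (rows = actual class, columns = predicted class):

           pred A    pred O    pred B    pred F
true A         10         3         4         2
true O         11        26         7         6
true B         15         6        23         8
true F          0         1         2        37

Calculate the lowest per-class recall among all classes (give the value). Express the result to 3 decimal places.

0.442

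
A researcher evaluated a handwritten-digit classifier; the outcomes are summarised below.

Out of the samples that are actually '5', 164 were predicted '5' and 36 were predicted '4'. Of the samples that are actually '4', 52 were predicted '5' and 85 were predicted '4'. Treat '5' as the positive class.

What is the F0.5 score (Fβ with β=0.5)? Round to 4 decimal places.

Fβ = (1+β²)·TP / ((1+β²)·TP + β²·FN + FP), with β²=1/4
= 1.25·164 / (1.25·164 + 0.25·36 + 52) = 0.7707

0.7707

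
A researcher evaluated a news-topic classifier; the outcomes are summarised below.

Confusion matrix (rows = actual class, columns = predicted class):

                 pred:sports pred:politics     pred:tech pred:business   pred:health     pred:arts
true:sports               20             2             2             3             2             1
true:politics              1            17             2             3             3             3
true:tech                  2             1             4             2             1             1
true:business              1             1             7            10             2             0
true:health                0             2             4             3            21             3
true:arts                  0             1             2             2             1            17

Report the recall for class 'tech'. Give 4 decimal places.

Take TP from the diagonal, FP from the rest of the 'tech' prediction marginal, FN from the rest of the 'tech' actual marginal.
recall = TP/(TP+FN).
tech: TP=4, FN=2+1+2+1+1=7 → 4/11 = 0.36364

0.3636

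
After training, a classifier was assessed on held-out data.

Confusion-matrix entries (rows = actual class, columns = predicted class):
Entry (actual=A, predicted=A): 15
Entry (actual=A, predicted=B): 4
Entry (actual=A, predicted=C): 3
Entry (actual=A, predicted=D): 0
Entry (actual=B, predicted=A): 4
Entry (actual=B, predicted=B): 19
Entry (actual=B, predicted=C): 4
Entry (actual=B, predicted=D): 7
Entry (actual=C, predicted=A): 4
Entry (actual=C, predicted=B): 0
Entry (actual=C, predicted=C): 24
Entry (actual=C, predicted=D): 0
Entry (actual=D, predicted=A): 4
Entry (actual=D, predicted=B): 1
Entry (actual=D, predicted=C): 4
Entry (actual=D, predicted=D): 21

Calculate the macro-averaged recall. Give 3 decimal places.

Per-class recall (TP/(TP+FN)):
  A: TP=15, FN=4+3+0=7 → 15/22 = 0.6818
  B: TP=19, FN=4+4+7=15 → 19/34 = 0.5588
  C: TP=24, FN=4+0+0=4 → 24/28 = 0.8571
  D: TP=21, FN=4+1+4=9 → 21/30 = 0.7000
Macro-recall = mean = (0.6818 + 0.5588 + 0.8571 + 0.7000) / 4 = 0.699

0.699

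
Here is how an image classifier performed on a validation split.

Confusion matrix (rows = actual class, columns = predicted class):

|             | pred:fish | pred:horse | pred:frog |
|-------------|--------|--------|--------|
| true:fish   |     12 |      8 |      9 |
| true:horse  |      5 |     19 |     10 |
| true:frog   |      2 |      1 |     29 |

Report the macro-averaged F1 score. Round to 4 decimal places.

0.6126

Per-class F1 score (2·TP/(2·TP+FP+FN)):
  fish: TP=12, FP=5+2=7, FN=8+9=17 → 24/48 = 0.50000
  horse: TP=19, FP=8+1=9, FN=5+10=15 → 38/62 = 0.61290
  frog: TP=29, FP=9+10=19, FN=2+1=3 → 58/80 = 0.72500
Macro-F1 score = mean = (0.50000 + 0.61290 + 0.72500) / 3 = 0.6126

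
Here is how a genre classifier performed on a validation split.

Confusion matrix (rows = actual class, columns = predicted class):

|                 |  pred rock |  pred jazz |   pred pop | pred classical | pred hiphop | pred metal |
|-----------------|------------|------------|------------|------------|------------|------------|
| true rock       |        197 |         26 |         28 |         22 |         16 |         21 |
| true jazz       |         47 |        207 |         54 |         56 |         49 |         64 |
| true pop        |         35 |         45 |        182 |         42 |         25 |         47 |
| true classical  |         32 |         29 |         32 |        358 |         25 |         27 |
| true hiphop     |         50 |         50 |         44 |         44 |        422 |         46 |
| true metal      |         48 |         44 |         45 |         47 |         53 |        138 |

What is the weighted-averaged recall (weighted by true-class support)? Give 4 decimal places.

0.5577

Per-class recall (TP/(TP+FN)):
  rock: TP=197, FN=26+28+22+16+21=113 → 197/310 = 0.63548
  jazz: TP=207, FN=47+54+56+49+64=270 → 207/477 = 0.43396
  pop: TP=182, FN=35+45+42+25+47=194 → 182/376 = 0.48404
  classical: TP=358, FN=32+29+32+25+27=145 → 358/503 = 0.71173
  hiphop: TP=422, FN=50+50+44+44+46=234 → 422/656 = 0.64329
  metal: TP=138, FN=48+44+45+47+53=237 → 138/375 = 0.36800
Weighted-recall = Σ (supportᵢ/N)·recallᵢ with N=2697: (310/2697)·0.63548 + (477/2697)·0.43396 + (376/2697)·0.48404 + (503/2697)·0.71173 + (656/2697)·0.64329 + (375/2697)·0.36800 = 0.5577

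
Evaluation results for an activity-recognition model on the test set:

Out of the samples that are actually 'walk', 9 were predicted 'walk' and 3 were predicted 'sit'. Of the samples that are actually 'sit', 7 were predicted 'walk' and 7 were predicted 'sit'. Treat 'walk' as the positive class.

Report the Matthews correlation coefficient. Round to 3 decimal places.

MCC = (TP·TN − FP·FN) / √((TP+FP)(TP+FN)(TN+FP)(TN+FN))
Numerator = 9·7 − 7·3 = 42
Denominator = √(16·12·14·10) = √26880 = 163.9512
MCC = 42 / 163.9512 = 0.256

0.256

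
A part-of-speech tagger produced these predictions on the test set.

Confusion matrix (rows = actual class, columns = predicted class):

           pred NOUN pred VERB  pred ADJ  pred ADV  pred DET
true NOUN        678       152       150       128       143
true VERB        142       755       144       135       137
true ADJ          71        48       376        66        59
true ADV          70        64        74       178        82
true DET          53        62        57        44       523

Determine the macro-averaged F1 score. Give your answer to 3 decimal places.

Per-class F1 score (2·TP/(2·TP+FP+FN)):
  NOUN: TP=678, FP=142+71+70+53=336, FN=152+150+128+143=573 → 1356/2265 = 0.5987
  VERB: TP=755, FP=152+48+64+62=326, FN=142+144+135+137=558 → 1510/2394 = 0.6307
  ADJ: TP=376, FP=150+144+74+57=425, FN=71+48+66+59=244 → 752/1421 = 0.5292
  ADV: TP=178, FP=128+135+66+44=373, FN=70+64+74+82=290 → 356/1019 = 0.3494
  DET: TP=523, FP=143+137+59+82=421, FN=53+62+57+44=216 → 1046/1683 = 0.6215
Macro-F1 score = mean = (0.5987 + 0.6307 + 0.5292 + 0.3494 + 0.6215) / 5 = 0.546

0.546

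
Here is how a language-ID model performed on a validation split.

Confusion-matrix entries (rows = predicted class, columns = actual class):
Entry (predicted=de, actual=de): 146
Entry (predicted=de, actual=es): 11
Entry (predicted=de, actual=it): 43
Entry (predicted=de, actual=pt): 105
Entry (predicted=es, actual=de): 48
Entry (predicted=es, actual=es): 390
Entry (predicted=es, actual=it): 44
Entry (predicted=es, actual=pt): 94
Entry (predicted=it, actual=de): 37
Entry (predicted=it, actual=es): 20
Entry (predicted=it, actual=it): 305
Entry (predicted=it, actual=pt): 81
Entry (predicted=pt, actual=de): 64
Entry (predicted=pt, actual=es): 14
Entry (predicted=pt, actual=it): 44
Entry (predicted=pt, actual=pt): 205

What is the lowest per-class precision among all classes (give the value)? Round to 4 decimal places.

Per-class precision (TP/(TP+FP)):
  de: TP=146, FP=11+43+105=159 → 146/305 = 0.47869
  es: TP=390, FP=48+44+94=186 → 390/576 = 0.67708
  it: TP=305, FP=37+20+81=138 → 305/443 = 0.68849
  pt: TP=205, FP=64+14+44=122 → 205/327 = 0.62691
Lowest is class 'de' with precision = 0.4787.

0.4787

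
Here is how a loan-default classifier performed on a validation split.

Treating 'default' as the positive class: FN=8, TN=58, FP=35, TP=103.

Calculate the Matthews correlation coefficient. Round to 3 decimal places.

MCC = (TP·TN − FP·FN) / √((TP+FP)(TP+FN)(TN+FP)(TN+FN))
Numerator = 103·58 − 35·8 = 5694
Denominator = √(138·111·93·66) = √94021884 = 9696.4882
MCC = 5694 / 9696.4882 = 0.587

0.587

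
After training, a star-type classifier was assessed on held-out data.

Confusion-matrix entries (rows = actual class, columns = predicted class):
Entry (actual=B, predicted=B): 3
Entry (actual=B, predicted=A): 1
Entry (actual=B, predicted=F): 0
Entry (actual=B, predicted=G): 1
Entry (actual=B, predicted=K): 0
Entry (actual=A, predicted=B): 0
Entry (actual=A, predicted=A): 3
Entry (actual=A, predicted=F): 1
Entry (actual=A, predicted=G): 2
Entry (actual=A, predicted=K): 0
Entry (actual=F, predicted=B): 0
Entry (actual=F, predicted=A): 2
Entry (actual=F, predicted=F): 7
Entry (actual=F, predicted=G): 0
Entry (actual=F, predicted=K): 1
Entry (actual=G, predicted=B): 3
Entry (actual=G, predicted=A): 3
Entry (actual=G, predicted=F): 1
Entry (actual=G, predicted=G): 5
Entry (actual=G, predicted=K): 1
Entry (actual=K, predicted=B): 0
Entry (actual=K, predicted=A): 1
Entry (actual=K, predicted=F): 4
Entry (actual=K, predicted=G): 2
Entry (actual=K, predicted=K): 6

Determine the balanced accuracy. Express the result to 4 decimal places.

0.5292

Balanced accuracy = mean of per-class recall.
  B: recall = 3/5 = 0.60000
  A: recall = 3/6 = 0.50000
  F: recall = 7/10 = 0.70000
  G: recall = 5/13 = 0.38462
  K: recall = 6/13 = 0.46154
Mean = (0.60000 + 0.50000 + 0.70000 + 0.38462 + 0.46154) / 5 = 0.5292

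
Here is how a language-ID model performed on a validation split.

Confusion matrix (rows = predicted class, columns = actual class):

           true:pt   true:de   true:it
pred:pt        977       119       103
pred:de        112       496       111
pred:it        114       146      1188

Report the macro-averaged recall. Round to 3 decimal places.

Per-class recall (TP/(TP+FN)):
  pt: TP=977, FN=112+114=226 → 977/1203 = 0.8121
  de: TP=496, FN=119+146=265 → 496/761 = 0.6518
  it: TP=1188, FN=103+111=214 → 1188/1402 = 0.8474
Macro-recall = mean = (0.8121 + 0.6518 + 0.8474) / 3 = 0.770

0.770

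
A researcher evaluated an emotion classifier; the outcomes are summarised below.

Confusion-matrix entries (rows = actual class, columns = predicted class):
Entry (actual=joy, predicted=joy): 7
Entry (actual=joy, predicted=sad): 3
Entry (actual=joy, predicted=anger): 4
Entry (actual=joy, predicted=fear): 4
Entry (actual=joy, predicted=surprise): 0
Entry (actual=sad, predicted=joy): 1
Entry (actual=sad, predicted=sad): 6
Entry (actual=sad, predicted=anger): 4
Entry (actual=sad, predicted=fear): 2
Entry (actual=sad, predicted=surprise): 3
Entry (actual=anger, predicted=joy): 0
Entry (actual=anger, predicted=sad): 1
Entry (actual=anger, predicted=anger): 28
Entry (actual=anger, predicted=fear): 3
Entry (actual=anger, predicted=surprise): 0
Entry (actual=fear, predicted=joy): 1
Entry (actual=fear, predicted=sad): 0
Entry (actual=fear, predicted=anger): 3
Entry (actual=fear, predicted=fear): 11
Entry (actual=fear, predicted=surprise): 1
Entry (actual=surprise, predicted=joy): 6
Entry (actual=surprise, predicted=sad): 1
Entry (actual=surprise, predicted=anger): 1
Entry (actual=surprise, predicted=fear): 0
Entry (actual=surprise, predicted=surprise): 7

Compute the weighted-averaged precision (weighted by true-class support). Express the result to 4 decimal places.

Per-class precision (TP/(TP+FP)):
  joy: TP=7, FP=1+0+1+6=8 → 7/15 = 0.46667
  sad: TP=6, FP=3+1+0+1=5 → 6/11 = 0.54545
  anger: TP=28, FP=4+4+3+1=12 → 28/40 = 0.70000
  fear: TP=11, FP=4+2+3+0=9 → 11/20 = 0.55000
  surprise: TP=7, FP=0+3+0+1=4 → 7/11 = 0.63636
Weighted-precision = Σ (supportᵢ/N)·precisionᵢ with N=97: (18/97)·0.46667 + (16/97)·0.54545 + (32/97)·0.70000 + (16/97)·0.55000 + (15/97)·0.63636 = 0.5966

0.5966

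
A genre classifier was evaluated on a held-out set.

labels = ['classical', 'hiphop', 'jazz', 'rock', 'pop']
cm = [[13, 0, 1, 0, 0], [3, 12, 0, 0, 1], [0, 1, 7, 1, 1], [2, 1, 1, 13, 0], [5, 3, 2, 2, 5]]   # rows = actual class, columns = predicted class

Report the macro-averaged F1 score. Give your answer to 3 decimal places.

0.660

Per-class F1 score (2·TP/(2·TP+FP+FN)):
  classical: TP=13, FP=3+0+2+5=10, FN=0+1+0+0=1 → 26/37 = 0.7027
  hiphop: TP=12, FP=0+1+1+3=5, FN=3+0+0+1=4 → 24/33 = 0.7273
  jazz: TP=7, FP=1+0+1+2=4, FN=0+1+1+1=3 → 14/21 = 0.6667
  rock: TP=13, FP=0+0+1+2=3, FN=2+1+1+0=4 → 26/33 = 0.7879
  pop: TP=5, FP=0+1+1+0=2, FN=5+3+2+2=12 → 10/24 = 0.4167
Macro-F1 score = mean = (0.7027 + 0.7273 + 0.6667 + 0.7879 + 0.4167) / 5 = 0.660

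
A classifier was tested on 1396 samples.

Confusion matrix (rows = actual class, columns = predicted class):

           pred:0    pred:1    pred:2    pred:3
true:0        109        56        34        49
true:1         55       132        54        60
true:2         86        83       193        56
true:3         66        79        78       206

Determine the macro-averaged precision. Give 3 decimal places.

Per-class precision (TP/(TP+FP)):
  0: TP=109, FP=55+86+66=207 → 109/316 = 0.3449
  1: TP=132, FP=56+83+79=218 → 132/350 = 0.3771
  2: TP=193, FP=34+54+78=166 → 193/359 = 0.5376
  3: TP=206, FP=49+60+56=165 → 206/371 = 0.5553
Macro-precision = mean = (0.3449 + 0.3771 + 0.5376 + 0.5553) / 4 = 0.454

0.454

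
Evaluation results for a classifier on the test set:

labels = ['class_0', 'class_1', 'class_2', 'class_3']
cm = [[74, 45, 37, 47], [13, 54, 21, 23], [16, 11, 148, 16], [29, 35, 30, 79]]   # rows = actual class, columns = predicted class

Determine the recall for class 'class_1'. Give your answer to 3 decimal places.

Take TP from the diagonal, FP from the rest of the 'class_1' prediction marginal, FN from the rest of the 'class_1' actual marginal.
recall = TP/(TP+FN).
class_1: TP=54, FN=13+21+23=57 → 54/111 = 0.4865

0.486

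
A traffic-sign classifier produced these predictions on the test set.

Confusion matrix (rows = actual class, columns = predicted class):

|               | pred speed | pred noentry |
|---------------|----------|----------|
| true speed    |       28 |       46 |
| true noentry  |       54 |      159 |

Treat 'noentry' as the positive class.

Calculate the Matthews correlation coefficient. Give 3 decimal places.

MCC = (TP·TN − FP·FN) / √((TP+FP)(TP+FN)(TN+FP)(TN+FN))
Numerator = 159·28 − 46·54 = 1968
Denominator = √(205·213·74·82) = √264959220 = 16277.5680
MCC = 1968 / 16277.5680 = 0.121

0.121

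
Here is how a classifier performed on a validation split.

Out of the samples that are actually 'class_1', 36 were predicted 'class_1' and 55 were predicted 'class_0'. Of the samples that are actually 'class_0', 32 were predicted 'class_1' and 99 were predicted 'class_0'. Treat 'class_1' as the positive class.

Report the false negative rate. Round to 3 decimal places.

FNR = FN/(FN+TP) = 55/(55+36) = 0.604

0.604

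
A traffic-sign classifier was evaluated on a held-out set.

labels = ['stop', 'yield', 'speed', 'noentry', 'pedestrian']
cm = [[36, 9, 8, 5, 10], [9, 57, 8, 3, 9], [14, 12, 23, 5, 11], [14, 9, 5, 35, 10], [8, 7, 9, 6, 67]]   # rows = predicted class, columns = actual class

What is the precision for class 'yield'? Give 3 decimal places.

Take TP from the diagonal, FP from the rest of the 'yield' prediction marginal, FN from the rest of the 'yield' actual marginal.
precision = TP/(TP+FP).
yield: TP=57, FP=9+8+3+9=29 → 57/86 = 0.6628

0.663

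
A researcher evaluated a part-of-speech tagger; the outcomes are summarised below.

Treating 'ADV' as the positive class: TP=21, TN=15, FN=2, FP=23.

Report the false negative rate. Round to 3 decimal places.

0.087

FNR = FN/(FN+TP) = 2/(2+21) = 0.087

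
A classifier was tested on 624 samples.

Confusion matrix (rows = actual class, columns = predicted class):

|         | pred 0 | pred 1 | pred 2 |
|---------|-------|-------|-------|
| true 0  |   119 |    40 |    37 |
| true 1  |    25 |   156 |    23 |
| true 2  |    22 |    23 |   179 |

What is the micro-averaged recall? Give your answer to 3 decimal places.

0.728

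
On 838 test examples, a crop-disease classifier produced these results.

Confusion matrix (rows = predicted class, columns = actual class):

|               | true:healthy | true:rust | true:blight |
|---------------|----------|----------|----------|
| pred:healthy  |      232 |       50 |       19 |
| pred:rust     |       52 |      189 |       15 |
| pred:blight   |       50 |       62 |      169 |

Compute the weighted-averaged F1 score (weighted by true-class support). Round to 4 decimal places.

Per-class F1 score (2·TP/(2·TP+FP+FN)):
  healthy: TP=232, FP=50+19=69, FN=52+50=102 → 464/635 = 0.73071
  rust: TP=189, FP=52+15=67, FN=50+62=112 → 378/557 = 0.67864
  blight: TP=169, FP=50+62=112, FN=19+15=34 → 338/484 = 0.69835
Weighted-F1 score = Σ (supportᵢ/N)·F1 scoreᵢ with N=838: (334/838)·0.73071 + (301/838)·0.67864 + (203/838)·0.69835 = 0.7042

0.7042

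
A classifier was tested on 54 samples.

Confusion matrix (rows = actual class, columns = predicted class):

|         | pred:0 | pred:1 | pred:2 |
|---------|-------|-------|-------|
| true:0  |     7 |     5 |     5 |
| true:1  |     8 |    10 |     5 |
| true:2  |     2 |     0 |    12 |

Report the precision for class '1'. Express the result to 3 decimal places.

0.667

One-vs-rest for '1': TP = diagonal; FP = other classes predicted '1'; FN = '1' predicted as other.
precision = TP/(TP+FP).
1: TP=10, FP=5+0=5 → 10/15 = 0.6667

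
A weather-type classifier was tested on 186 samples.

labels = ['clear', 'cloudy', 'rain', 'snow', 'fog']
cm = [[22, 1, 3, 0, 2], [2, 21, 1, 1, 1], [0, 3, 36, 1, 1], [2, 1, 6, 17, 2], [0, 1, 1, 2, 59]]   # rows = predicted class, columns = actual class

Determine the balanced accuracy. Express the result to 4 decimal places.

0.8214

Balanced accuracy = mean of per-class recall.
  clear: recall = 22/26 = 0.84615
  cloudy: recall = 21/27 = 0.77778
  rain: recall = 36/47 = 0.76596
  snow: recall = 17/21 = 0.80952
  fog: recall = 59/65 = 0.90769
Mean = (0.84615 + 0.77778 + 0.76596 + 0.80952 + 0.90769) / 5 = 0.8214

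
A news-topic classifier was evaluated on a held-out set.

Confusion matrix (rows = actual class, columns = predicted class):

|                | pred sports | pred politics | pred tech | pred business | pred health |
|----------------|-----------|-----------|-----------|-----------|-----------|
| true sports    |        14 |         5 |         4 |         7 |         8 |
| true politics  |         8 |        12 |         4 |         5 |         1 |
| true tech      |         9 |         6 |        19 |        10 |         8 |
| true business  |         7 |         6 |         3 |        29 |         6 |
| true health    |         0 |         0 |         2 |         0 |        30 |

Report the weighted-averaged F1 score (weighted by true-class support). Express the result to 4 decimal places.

Per-class F1 score (2·TP/(2·TP+FP+FN)):
  sports: TP=14, FP=8+9+7+0=24, FN=5+4+7+8=24 → 28/76 = 0.36842
  politics: TP=12, FP=5+6+6+0=17, FN=8+4+5+1=18 → 24/59 = 0.40678
  tech: TP=19, FP=4+4+3+2=13, FN=9+6+10+8=33 → 38/84 = 0.45238
  business: TP=29, FP=7+5+10+0=22, FN=7+6+3+6=22 → 58/102 = 0.56863
  health: TP=30, FP=8+1+8+6=23, FN=0+0+2+0=2 → 60/85 = 0.70588
Weighted-F1 score = Σ (supportᵢ/N)·F1 scoreᵢ with N=203: (38/203)·0.36842 + (30/203)·0.40678 + (52/203)·0.45238 + (51/203)·0.56863 + (32/203)·0.70588 = 0.4991

0.4991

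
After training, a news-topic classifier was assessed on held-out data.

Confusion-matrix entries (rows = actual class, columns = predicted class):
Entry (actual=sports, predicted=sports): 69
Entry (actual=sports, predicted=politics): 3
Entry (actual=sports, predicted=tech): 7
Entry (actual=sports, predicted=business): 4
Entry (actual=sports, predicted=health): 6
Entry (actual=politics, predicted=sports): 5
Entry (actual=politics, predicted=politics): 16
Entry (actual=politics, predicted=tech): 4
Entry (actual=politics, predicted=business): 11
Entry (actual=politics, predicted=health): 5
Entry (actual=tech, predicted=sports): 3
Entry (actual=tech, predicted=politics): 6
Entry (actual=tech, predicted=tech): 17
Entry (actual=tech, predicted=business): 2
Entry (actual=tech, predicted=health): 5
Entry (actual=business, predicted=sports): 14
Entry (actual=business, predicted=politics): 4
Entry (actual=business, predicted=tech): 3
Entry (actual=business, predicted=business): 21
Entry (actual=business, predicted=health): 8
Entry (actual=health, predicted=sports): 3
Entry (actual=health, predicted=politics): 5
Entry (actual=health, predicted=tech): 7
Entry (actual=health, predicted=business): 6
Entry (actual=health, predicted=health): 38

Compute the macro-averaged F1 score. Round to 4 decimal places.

Per-class F1 score (2·TP/(2·TP+FP+FN)):
  sports: TP=69, FP=5+3+14+3=25, FN=3+7+4+6=20 → 138/183 = 0.75410
  politics: TP=16, FP=3+6+4+5=18, FN=5+4+11+5=25 → 32/75 = 0.42667
  tech: TP=17, FP=7+4+3+7=21, FN=3+6+2+5=16 → 34/71 = 0.47887
  business: TP=21, FP=4+11+2+6=23, FN=14+4+3+8=29 → 42/94 = 0.44681
  health: TP=38, FP=6+5+5+8=24, FN=3+5+7+6=21 → 76/121 = 0.62810
Macro-F1 score = mean = (0.75410 + 0.42667 + 0.47887 + 0.44681 + 0.62810) / 5 = 0.5469

0.5469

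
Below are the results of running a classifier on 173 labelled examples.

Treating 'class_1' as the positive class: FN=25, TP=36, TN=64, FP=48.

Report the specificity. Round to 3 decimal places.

Specificity = TN/(TN+FP) = 64/(64+48) = 0.571

0.571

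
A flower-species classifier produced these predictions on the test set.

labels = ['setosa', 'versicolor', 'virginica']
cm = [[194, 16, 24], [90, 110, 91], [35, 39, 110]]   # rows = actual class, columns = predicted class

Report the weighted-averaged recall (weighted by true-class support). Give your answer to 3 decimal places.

0.584

Per-class recall (TP/(TP+FN)):
  setosa: TP=194, FN=16+24=40 → 194/234 = 0.8291
  versicolor: TP=110, FN=90+91=181 → 110/291 = 0.3780
  virginica: TP=110, FN=35+39=74 → 110/184 = 0.5978
Weighted-recall = Σ (supportᵢ/N)·recallᵢ with N=709: (234/709)·0.8291 + (291/709)·0.3780 + (184/709)·0.5978 = 0.584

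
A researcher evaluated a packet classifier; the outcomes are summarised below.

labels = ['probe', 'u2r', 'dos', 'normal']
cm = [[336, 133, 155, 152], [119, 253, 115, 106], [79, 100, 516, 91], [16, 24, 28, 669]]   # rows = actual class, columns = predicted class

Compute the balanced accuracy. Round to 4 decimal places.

Balanced accuracy = mean of per-class recall.
  probe: recall = 336/776 = 0.43299
  u2r: recall = 253/593 = 0.42664
  dos: recall = 516/786 = 0.65649
  normal: recall = 669/737 = 0.90773
Mean = (0.43299 + 0.42664 + 0.65649 + 0.90773) / 4 = 0.6060

0.6060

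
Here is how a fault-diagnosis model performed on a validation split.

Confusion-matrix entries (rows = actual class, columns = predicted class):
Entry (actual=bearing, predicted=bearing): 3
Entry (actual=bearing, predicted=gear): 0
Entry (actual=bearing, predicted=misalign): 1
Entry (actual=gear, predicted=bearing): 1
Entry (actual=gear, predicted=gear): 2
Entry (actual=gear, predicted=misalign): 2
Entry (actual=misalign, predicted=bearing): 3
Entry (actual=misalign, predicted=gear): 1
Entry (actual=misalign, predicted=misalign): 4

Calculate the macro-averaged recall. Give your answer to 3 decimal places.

0.550

Per-class recall (TP/(TP+FN)):
  bearing: TP=3, FN=0+1=1 → 3/4 = 0.7500
  gear: TP=2, FN=1+2=3 → 2/5 = 0.4000
  misalign: TP=4, FN=3+1=4 → 4/8 = 0.5000
Macro-recall = mean = (0.7500 + 0.4000 + 0.5000) / 3 = 0.550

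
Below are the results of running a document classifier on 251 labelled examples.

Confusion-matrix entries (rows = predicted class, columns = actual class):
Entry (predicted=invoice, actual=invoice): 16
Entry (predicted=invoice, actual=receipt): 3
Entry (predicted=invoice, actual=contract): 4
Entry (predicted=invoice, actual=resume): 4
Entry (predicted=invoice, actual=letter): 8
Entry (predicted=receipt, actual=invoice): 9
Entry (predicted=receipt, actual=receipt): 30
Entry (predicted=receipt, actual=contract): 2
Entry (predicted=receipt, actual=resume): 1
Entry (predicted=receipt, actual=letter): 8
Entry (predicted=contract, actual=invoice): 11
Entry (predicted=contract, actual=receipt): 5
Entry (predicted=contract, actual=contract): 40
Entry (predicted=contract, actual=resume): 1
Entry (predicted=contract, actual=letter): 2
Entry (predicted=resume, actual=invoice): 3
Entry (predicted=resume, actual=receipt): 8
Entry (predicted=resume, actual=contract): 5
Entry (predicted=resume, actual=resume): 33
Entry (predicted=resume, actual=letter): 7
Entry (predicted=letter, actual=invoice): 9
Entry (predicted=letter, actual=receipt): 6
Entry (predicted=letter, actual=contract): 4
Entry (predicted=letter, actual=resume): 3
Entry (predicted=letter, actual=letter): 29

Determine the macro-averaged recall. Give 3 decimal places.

Per-class recall (TP/(TP+FN)):
  invoice: TP=16, FN=9+11+3+9=32 → 16/48 = 0.3333
  receipt: TP=30, FN=3+5+8+6=22 → 30/52 = 0.5769
  contract: TP=40, FN=4+2+5+4=15 → 40/55 = 0.7273
  resume: TP=33, FN=4+1+1+3=9 → 33/42 = 0.7857
  letter: TP=29, FN=8+8+2+7=25 → 29/54 = 0.5370
Macro-recall = mean = (0.3333 + 0.5769 + 0.7273 + 0.7857 + 0.5370) / 5 = 0.592

0.592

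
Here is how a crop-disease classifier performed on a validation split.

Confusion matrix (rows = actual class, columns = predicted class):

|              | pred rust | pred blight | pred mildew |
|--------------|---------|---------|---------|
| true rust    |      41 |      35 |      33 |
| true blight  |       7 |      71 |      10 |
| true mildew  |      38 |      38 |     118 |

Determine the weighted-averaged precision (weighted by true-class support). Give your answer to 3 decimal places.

Per-class precision (TP/(TP+FP)):
  rust: TP=41, FP=7+38=45 → 41/86 = 0.4767
  blight: TP=71, FP=35+38=73 → 71/144 = 0.4931
  mildew: TP=118, FP=33+10=43 → 118/161 = 0.7329
Weighted-precision = Σ (supportᵢ/N)·precisionᵢ with N=391: (109/391)·0.4767 + (88/391)·0.4931 + (194/391)·0.7329 = 0.608

0.608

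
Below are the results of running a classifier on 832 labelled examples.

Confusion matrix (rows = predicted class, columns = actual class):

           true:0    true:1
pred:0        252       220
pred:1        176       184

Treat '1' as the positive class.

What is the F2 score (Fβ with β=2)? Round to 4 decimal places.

Fβ = (1+β²)·TP / ((1+β²)·TP + β²·FN + FP), with β²=4
= 5·184 / (5·184 + 4·220 + 176) = 0.4656

0.4656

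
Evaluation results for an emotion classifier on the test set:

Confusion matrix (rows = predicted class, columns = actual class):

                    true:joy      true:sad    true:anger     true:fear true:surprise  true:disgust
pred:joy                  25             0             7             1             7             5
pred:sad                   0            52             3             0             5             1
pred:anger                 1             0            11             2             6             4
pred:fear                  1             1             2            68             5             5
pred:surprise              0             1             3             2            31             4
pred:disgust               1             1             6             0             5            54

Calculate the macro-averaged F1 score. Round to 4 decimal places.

Per-class F1 score (2·TP/(2·TP+FP+FN)):
  joy: TP=25, FP=0+7+1+7+5=20, FN=0+1+1+0+1=3 → 50/73 = 0.68493
  sad: TP=52, FP=0+3+0+5+1=9, FN=0+0+1+1+1=3 → 104/116 = 0.89655
  anger: TP=11, FP=1+0+2+6+4=13, FN=7+3+2+3+6=21 → 22/56 = 0.39286
  fear: TP=68, FP=1+1+2+5+5=14, FN=1+0+2+2+0=5 → 136/155 = 0.87742
  surprise: TP=31, FP=0+1+3+2+4=10, FN=7+5+6+5+5=28 → 62/100 = 0.62000
  disgust: TP=54, FP=1+1+6+0+5=13, FN=5+1+4+5+4=19 → 108/140 = 0.77143
Macro-F1 score = mean = (0.68493 + 0.89655 + 0.39286 + 0.87742 + 0.62000 + 0.77143) / 6 = 0.7072

0.7072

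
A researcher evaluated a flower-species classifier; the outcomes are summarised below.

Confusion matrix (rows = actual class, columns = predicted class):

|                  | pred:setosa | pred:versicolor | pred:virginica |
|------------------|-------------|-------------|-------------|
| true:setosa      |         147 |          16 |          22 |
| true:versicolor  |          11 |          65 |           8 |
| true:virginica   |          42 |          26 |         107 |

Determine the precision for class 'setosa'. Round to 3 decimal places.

0.735

Take TP from the diagonal, FP from the rest of the 'setosa' prediction marginal, FN from the rest of the 'setosa' actual marginal.
precision = TP/(TP+FP).
setosa: TP=147, FP=11+42=53 → 147/200 = 0.7350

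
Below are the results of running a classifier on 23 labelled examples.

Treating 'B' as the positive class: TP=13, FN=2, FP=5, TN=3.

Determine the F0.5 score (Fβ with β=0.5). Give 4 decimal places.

Fβ = (1+β²)·TP / ((1+β²)·TP + β²·FN + FP), with β²=1/4
= 1.25·13 / (1.25·13 + 0.25·2 + 5) = 0.7471

0.7471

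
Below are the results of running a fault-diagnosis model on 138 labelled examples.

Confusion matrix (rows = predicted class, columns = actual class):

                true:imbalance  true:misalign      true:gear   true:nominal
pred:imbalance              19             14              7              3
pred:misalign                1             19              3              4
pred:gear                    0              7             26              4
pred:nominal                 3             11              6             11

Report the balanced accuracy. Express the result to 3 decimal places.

0.579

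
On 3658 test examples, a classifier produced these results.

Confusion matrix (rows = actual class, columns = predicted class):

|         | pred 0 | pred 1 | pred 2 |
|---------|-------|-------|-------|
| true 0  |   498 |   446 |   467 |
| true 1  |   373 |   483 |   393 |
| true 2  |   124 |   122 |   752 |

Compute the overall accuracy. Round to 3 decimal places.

Accuracy = trace / total = (498+483+752=1733) / 3658 = 1733/3658 = 0.474

0.474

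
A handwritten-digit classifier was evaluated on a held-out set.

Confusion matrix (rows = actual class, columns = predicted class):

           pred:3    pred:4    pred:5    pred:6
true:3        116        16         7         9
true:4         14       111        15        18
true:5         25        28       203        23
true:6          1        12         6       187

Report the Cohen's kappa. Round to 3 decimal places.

0.703

Observed agreement pₒ = trace/N = 617/791 = 0.7800
Expected agreement pₑ = Σ (rowᵢ·colᵢ)/N² = (148·156 + 158·167 + 279·231 + 206·237)/791² = 0.2601
κ = (pₒ − pₑ)/(1 − pₑ) = (0.7800 − 0.2601)/(1 − 0.2601) = 0.703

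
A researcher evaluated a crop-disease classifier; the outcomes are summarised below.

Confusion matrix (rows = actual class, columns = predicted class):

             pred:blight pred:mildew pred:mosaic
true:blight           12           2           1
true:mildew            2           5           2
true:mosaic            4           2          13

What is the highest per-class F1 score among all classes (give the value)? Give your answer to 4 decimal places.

Per-class F1 score (2·TP/(2·TP+FP+FN)):
  blight: TP=12, FP=2+4=6, FN=2+1=3 → 24/33 = 0.72727
  mildew: TP=5, FP=2+2=4, FN=2+2=4 → 10/18 = 0.55556
  mosaic: TP=13, FP=1+2=3, FN=4+2=6 → 26/35 = 0.74286
Highest is class 'mosaic' with F1 score = 0.7429.

0.7429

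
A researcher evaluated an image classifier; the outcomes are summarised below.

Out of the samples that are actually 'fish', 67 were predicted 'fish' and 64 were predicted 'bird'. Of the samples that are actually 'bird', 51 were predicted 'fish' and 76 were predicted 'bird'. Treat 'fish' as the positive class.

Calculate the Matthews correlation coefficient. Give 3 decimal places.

0.110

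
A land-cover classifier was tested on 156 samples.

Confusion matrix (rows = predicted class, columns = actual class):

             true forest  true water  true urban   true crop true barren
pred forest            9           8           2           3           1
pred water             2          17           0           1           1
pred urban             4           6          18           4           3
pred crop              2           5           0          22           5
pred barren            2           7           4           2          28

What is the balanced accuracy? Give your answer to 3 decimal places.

0.609

Balanced accuracy = mean of per-class recall.
  forest: recall = 9/19 = 0.4737
  water: recall = 17/43 = 0.3953
  urban: recall = 18/24 = 0.7500
  crop: recall = 22/32 = 0.6875
  barren: recall = 28/38 = 0.7368
Mean = (0.4737 + 0.3953 + 0.7500 + 0.6875 + 0.7368) / 5 = 0.609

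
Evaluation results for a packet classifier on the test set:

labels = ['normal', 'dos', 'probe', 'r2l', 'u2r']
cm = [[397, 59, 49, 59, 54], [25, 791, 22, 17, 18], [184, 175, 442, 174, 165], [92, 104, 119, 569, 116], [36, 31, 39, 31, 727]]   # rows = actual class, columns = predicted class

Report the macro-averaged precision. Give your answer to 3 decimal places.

0.645

Per-class precision (TP/(TP+FP)):
  normal: TP=397, FP=25+184+92+36=337 → 397/734 = 0.5409
  dos: TP=791, FP=59+175+104+31=369 → 791/1160 = 0.6819
  probe: TP=442, FP=49+22+119+39=229 → 442/671 = 0.6587
  r2l: TP=569, FP=59+17+174+31=281 → 569/850 = 0.6694
  u2r: TP=727, FP=54+18+165+116=353 → 727/1080 = 0.6731
Macro-precision = mean = (0.5409 + 0.6819 + 0.6587 + 0.6694 + 0.6731) / 5 = 0.645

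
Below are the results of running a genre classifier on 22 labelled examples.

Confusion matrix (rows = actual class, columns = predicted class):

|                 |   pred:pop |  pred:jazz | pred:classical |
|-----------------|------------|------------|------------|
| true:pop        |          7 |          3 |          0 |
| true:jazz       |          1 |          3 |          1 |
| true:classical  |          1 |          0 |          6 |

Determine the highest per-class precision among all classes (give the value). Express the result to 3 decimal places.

0.857

Per-class precision (TP/(TP+FP)):
  pop: TP=7, FP=1+1=2 → 7/9 = 0.7778
  jazz: TP=3, FP=3+0=3 → 3/6 = 0.5000
  classical: TP=6, FP=0+1=1 → 6/7 = 0.8571
Highest is class 'classical' with precision = 0.857.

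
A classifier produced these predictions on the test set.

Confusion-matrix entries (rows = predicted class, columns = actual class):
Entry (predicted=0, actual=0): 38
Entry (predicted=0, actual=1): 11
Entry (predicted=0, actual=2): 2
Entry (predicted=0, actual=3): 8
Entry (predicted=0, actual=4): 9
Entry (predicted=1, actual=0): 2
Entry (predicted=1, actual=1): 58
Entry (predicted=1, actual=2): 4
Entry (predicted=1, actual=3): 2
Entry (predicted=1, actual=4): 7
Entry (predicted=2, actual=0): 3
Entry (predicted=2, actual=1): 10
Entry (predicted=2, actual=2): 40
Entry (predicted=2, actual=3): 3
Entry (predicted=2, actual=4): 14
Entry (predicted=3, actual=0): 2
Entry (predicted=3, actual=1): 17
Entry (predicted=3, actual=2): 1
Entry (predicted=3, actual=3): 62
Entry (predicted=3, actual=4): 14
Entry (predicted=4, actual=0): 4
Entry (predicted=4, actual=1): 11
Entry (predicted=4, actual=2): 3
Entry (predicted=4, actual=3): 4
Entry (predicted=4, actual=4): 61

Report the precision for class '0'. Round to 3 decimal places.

0.559

Take TP from the diagonal, FP from the rest of the '0' prediction marginal, FN from the rest of the '0' actual marginal.
precision = TP/(TP+FP).
0: TP=38, FP=11+2+8+9=30 → 38/68 = 0.5588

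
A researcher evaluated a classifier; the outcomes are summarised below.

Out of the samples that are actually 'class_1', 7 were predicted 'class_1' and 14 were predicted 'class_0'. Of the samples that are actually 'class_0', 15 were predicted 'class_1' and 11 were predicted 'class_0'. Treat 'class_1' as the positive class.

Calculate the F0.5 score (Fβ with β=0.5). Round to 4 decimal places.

0.3211

Fβ = (1+β²)·TP / ((1+β²)·TP + β²·FN + FP), with β²=1/4
= 1.25·7 / (1.25·7 + 0.25·14 + 15) = 0.3211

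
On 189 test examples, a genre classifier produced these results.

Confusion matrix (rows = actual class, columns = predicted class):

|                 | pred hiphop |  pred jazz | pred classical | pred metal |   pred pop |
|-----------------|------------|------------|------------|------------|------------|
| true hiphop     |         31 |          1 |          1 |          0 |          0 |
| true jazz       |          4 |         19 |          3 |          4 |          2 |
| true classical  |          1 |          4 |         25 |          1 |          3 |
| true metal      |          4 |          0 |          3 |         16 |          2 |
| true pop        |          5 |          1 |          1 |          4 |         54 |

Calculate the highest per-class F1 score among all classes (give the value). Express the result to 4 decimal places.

Per-class F1 score (2·TP/(2·TP+FP+FN)):
  hiphop: TP=31, FP=4+1+4+5=14, FN=1+1+0+0=2 → 62/78 = 0.79487
  jazz: TP=19, FP=1+4+0+1=6, FN=4+3+4+2=13 → 38/57 = 0.66667
  classical: TP=25, FP=1+3+3+1=8, FN=1+4+1+3=9 → 50/67 = 0.74627
  metal: TP=16, FP=0+4+1+4=9, FN=4+0+3+2=9 → 32/50 = 0.64000
  pop: TP=54, FP=0+2+3+2=7, FN=5+1+1+4=11 → 108/126 = 0.85714
Highest is class 'pop' with F1 score = 0.8571.

0.8571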